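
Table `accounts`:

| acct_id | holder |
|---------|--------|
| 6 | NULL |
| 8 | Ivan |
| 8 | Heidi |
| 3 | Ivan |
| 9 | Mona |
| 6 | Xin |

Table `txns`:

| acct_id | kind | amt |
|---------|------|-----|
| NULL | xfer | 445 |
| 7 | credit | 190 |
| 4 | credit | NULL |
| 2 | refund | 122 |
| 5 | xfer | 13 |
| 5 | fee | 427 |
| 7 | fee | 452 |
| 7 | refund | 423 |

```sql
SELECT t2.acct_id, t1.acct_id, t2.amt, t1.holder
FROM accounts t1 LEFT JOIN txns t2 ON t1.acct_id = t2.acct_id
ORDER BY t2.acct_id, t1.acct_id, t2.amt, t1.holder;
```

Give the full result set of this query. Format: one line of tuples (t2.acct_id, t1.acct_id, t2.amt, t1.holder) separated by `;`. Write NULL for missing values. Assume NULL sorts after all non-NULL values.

LEFT JOIN keeps every row from `accounts`; unmatched rows get NULL for `txns`'s columns.
Matching on t1.acct_id = t2.acct_id. A NULL in a compared column never satisfies the condition.
- t1 row (acct_id=6): no match → kept, t2 columns NULL.
- t1 row (acct_id=8): no match → kept, t2 columns NULL.
- t1 row (acct_id=8): no match → kept, t2 columns NULL.
- t1 row (acct_id=3): no match → kept, t2 columns NULL.
- t1 row (acct_id=9): no match → kept, t2 columns NULL.
- t1 row (acct_id=6): no match → kept, t2 columns NULL.
After projecting and ordering:
t2.acct_id | t1.acct_id | t2.amt | t1.holder
NULL | 3 | NULL | Ivan
NULL | 6 | NULL | Xin
NULL | 6 | NULL | NULL
NULL | 8 | NULL | Heidi
NULL | 8 | NULL | Ivan
NULL | 9 | NULL | Mona

(NULL, 3, NULL, Ivan); (NULL, 6, NULL, Xin); (NULL, 6, NULL, NULL); (NULL, 8, NULL, Heidi); (NULL, 8, NULL, Ivan); (NULL, 9, NULL, Mona)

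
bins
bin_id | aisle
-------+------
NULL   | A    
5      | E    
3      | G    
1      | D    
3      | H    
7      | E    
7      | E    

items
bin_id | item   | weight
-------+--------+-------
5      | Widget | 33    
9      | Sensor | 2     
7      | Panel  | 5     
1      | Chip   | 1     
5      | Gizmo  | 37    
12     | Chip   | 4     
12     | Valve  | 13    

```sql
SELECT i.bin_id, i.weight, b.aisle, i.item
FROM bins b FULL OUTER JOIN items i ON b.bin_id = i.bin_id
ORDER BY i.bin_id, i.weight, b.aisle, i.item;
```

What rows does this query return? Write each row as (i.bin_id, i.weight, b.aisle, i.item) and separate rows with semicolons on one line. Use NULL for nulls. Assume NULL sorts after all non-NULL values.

(1, 1, D, Chip); (5, 33, E, Widget); (5, 37, E, Gizmo); (7, 5, E, Panel); (7, 5, E, Panel); (9, 2, NULL, Sensor); (12, 4, NULL, Chip); (12, 13, NULL, Valve); (NULL, NULL, A, NULL); (NULL, NULL, G, NULL); (NULL, NULL, H, NULL)

FULL OUTER JOIN keeps every row from both sides; unmatched rows get NULL for the other side's columns.
Matching on b.bin_id = i.bin_id. A NULL in a compared column never satisfies the condition.
- b[0] bin_id=NULL → no match; kept with NULLs on the i side.
- b[1] bin_id=5 → 2 match(es) in i → 2 row(s).
- b[2] bin_id=3 → no match; kept with NULLs on the i side.
- b[3] bin_id=1 → 1 match(es) in i → 1 row(s).
- b[4] bin_id=3 → no match; kept with NULLs on the i side.
- b[5] bin_id=7 → 1 match(es) in i → 1 row(s).
- b[6] bin_id=7 → 1 match(es) in i → 1 row(s).
- 3 row(s) from i found no b partner → padded with NULL.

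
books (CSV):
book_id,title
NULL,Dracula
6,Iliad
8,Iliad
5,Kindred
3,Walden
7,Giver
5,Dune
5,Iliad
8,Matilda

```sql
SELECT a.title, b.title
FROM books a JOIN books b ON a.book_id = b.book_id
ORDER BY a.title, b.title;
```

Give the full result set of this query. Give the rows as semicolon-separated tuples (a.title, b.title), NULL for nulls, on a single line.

INNER JOIN keeps only pairs where the ON condition holds.
Matching on a.book_id = b.book_id. A NULL in a compared column never satisfies the condition.
Matched pairs: 16.

(Dune, Dune); (Dune, Iliad); (Dune, Kindred); (Giver, Giver); (Iliad, Dune); (Iliad, Iliad); (Iliad, Iliad); (Iliad, Iliad); (Iliad, Kindred); (Iliad, Matilda); (Kindred, Dune); (Kindred, Iliad); (Kindred, Kindred); (Matilda, Iliad); (Matilda, Matilda); (Walden, Walden)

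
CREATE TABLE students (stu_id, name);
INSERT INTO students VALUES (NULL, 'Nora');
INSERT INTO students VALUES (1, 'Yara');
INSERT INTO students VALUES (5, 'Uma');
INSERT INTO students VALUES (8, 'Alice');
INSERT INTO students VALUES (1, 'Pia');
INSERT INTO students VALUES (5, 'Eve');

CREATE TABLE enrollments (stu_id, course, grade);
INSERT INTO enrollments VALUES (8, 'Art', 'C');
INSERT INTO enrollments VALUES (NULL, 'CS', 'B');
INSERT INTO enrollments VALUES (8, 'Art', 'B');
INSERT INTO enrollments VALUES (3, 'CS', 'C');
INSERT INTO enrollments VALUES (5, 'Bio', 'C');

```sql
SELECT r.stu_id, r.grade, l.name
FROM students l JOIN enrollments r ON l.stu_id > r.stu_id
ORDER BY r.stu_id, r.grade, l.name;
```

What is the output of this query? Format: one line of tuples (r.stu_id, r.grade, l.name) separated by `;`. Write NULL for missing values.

INNER JOIN keeps only pairs where the ON condition holds.
Matching on l.stu_id > r.stu_id. A NULL in a compared column never satisfies the condition.
- l[0] stu_id=NULL → no match; dropped.
- l[1] stu_id=1 → no match; dropped.
- l[2] stu_id=5 → 1 match(es) in r → 1 row(s).
- l[3] stu_id=8 → 2 match(es) in r → 2 row(s).
- l[4] stu_id=1 → no match; dropped.
- l[5] stu_id=5 → 1 match(es) in r → 1 row(s).
After projecting and ordering:
r.stu_id | r.grade | l.name
3 | C | Alice
3 | C | Eve
3 | C | Uma
5 | C | Alice

(3, C, Alice); (3, C, Eve); (3, C, Uma); (5, C, Alice)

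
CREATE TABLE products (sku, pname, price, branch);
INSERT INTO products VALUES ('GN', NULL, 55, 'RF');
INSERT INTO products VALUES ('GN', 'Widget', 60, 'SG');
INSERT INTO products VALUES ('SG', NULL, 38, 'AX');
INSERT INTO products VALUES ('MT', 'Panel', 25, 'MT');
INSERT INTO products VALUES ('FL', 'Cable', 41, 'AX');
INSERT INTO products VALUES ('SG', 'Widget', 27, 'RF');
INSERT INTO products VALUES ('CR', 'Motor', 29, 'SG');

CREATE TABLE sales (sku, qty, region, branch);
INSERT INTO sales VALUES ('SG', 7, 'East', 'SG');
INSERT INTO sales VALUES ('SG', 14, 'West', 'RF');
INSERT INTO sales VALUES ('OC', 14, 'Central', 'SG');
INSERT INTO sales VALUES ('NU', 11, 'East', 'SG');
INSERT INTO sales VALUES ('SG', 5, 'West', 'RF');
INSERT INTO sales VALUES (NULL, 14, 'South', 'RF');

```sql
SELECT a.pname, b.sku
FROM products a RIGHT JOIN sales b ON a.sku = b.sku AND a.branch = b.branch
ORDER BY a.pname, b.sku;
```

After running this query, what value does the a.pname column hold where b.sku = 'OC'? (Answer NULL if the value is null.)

RIGHT JOIN keeps every row from `sales`; unmatched rows get NULL for `products`'s columns.
Matching on a.sku = b.sku AND a.branch = b.branch. A NULL in a compared column never satisfies the condition.
- sku=GN, branch=RF: no matching b row.
- sku=GN, branch=SG: no matching b row.
- sku=SG, branch=AX: no matching b row.
- sku=MT, branch=MT: no matching b row.
- sku=FL, branch=AX: no matching b row.
- sku=SG, branch=RF: 2 matching b row(s), so 2 row(s) emitted.
- sku=CR, branch=SG: no matching b row.
- 4 b row(s) had no a match → kept, a columns NULL.

NULL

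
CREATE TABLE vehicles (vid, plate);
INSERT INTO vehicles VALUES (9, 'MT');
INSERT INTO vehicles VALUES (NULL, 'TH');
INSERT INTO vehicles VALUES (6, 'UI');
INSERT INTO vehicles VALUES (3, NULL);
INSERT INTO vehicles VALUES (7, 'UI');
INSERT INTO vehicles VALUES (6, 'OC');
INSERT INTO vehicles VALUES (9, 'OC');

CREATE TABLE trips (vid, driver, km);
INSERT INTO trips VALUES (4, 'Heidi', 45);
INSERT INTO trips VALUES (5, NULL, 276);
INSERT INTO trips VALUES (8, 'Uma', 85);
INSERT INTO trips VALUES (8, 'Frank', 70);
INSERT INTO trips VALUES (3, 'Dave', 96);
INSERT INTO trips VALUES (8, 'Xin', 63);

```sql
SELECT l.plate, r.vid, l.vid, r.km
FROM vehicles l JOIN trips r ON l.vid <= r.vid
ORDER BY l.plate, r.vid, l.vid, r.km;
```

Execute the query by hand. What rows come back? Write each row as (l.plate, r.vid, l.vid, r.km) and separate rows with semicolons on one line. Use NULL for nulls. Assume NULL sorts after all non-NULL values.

(OC, 8, 6, 63); (OC, 8, 6, 70); (OC, 8, 6, 85); (UI, 8, 6, 63); (UI, 8, 6, 70); (UI, 8, 6, 85); (UI, 8, 7, 63); (UI, 8, 7, 70); (UI, 8, 7, 85); (NULL, 3, 3, 96); (NULL, 4, 3, 45); (NULL, 5, 3, 276); (NULL, 8, 3, 63); (NULL, 8, 3, 70); (NULL, 8, 3, 85)

INNER JOIN keeps only pairs where the ON condition holds.
Matching on l.vid <= r.vid. A NULL in a compared column never satisfies the condition.
- l row (vid=9): no match → dropped.
- l row (vid=NULL): no match → dropped.
- l row (vid=6): matches 3 r row(s) → 3 output row(s).
- l row (vid=3): matches 6 r row(s) → 6 output row(s).
- l row (vid=7): matches 3 r row(s) → 3 output row(s).
- l row (vid=6): matches 3 r row(s) → 3 output row(s).
- l row (vid=9): no match → dropped.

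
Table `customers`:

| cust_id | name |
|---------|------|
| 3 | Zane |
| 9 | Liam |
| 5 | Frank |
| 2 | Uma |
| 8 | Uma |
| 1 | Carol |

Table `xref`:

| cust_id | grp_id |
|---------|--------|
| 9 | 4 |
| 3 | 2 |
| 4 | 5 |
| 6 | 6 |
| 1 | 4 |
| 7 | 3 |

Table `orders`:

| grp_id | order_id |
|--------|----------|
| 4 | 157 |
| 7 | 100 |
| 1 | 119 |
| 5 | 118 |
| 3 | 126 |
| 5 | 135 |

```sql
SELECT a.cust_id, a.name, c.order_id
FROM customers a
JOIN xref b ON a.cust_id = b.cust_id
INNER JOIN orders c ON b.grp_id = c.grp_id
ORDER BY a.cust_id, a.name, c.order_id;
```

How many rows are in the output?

Joins associate left-to-right: customers INNER JOIN xref on cust_id gives 3 intermediate row(s).
Then INNER JOIN `orders c` on grp_id: keep only rows whose b.grp_id appears in c.
Result: 2 row(s).

2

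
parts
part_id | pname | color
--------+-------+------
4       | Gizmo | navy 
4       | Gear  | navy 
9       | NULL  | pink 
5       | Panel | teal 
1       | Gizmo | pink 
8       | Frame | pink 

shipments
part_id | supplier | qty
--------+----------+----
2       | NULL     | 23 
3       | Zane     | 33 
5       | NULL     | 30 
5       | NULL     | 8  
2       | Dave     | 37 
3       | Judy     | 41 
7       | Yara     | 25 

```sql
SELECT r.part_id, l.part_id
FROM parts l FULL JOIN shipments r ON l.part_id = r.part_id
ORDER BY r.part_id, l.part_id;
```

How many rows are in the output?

12

FULL OUTER JOIN keeps every row from both sides; unmatched rows get NULL for the other side's columns.
Matching on l.part_id = r.part_id.
Matched pairs: 2; unmatched l rows kept: 5; unmatched r rows kept: 5.
Total: 2 matched + 10 padded = 12 rows.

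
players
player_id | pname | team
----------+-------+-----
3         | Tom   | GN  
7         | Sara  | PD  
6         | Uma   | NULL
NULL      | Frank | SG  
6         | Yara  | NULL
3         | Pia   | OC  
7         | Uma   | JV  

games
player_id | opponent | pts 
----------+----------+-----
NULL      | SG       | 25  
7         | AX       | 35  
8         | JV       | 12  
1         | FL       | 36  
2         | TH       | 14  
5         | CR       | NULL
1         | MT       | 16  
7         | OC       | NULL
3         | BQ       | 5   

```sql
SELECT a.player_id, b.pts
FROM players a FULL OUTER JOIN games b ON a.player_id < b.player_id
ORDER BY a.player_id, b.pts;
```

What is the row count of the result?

FULL OUTER JOIN keeps every row from both sides; unmatched rows get NULL for the other side's columns.
Matching on a.player_id < b.player_id. A NULL in a compared column never satisfies the condition.
- a row (player_id=3): matches 4 b row(s) → 4 output row(s).
- a row (player_id=7): matches 1 b row(s) → 1 output row(s).
- a row (player_id=6): matches 3 b row(s) → 3 output row(s).
- a row (player_id=NULL): no match → kept, b columns NULL.
- a row (player_id=6): matches 3 b row(s) → 3 output row(s).
- a row (player_id=3): matches 4 b row(s) → 4 output row(s).
- a row (player_id=7): matches 1 b row(s) → 1 output row(s).
- plus 5 unmatched b row(s), each kept with NULL a columns.
Total: 16 matched + 6 padded = 22 rows.

22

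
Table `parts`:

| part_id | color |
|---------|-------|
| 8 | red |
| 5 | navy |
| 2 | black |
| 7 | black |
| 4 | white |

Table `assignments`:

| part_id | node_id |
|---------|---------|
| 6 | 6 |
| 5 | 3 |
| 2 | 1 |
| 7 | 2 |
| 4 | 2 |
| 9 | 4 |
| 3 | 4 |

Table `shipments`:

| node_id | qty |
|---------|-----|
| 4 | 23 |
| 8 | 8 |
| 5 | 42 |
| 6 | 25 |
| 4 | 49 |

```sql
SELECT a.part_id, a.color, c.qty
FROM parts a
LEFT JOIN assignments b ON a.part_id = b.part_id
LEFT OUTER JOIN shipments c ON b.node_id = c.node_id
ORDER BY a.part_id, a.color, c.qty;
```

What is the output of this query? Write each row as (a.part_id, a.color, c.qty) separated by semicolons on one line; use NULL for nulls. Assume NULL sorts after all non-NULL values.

Joins associate left-to-right: parts LEFT JOIN assignments on part_id gives 5 intermediate row(s).
Then LEFT JOIN `shipments c` on node_id: each of those 5 rows is kept; rows whose b.node_id has no match in c get NULL for c's columns.

(2, black, NULL); (4, white, NULL); (5, navy, NULL); (7, black, NULL); (8, red, NULL)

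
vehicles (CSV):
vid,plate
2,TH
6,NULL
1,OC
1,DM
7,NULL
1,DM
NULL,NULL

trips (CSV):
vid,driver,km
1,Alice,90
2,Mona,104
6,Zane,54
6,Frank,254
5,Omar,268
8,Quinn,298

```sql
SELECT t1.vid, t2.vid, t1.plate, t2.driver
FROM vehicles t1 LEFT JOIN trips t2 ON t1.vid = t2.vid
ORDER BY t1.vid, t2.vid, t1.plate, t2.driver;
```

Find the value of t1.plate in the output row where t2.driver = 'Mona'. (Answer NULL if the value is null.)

LEFT JOIN keeps every row from `vehicles`; unmatched rows get NULL for `trips`'s columns.
Matching on t1.vid = t2.vid. A NULL in a compared column never satisfies the condition.
- vid=2: 1 matching t2 row(s), so 1 row(s) emitted.
- vid=6: 2 matching t2 row(s), so 2 row(s) emitted.
- vid=1: 1 matching t2 row(s), so 1 row(s) emitted.
- vid=1: 1 matching t2 row(s), so 1 row(s) emitted.
- vid=7: no t2 row matches, row kept with t2 columns NULL.
- vid=1: 1 matching t2 row(s), so 1 row(s) emitted.
- vid=NULL: no t2 row matches, row kept with t2 columns NULL.

TH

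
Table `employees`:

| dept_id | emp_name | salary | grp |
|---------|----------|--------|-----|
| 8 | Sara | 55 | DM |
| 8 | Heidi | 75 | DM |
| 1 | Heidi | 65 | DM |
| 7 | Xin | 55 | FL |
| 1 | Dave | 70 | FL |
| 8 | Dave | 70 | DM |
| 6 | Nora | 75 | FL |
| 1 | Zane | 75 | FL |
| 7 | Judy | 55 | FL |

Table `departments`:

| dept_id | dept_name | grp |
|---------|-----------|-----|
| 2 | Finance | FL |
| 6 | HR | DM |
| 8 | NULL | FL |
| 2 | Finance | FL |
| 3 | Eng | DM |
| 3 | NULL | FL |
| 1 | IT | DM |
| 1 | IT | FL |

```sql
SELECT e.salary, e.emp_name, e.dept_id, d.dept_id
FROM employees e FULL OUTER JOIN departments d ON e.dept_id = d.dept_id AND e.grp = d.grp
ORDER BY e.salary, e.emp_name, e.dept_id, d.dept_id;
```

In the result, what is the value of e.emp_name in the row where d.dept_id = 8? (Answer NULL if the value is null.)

FULL OUTER JOIN keeps every row from both sides; unmatched rows get NULL for the other side's columns.
Matching on e.dept_id = d.dept_id AND e.grp = d.grp.
Matched pairs: 3; unmatched e rows kept: 6; unmatched d rows kept: 6.

NULL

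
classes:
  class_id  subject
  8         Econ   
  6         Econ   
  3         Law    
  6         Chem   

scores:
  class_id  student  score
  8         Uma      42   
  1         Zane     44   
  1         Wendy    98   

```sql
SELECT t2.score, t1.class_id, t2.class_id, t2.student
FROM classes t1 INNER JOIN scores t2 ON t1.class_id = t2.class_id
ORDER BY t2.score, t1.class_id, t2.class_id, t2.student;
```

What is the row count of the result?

1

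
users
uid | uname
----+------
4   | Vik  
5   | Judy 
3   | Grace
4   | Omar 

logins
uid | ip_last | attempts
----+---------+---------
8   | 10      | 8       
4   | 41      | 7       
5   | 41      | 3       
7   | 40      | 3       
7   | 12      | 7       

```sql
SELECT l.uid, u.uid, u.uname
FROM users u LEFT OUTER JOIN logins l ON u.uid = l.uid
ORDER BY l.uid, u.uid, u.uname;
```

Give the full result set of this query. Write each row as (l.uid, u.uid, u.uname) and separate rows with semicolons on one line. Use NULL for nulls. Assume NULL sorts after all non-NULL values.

LEFT JOIN keeps every row from `users`; unmatched rows get NULL for `logins`'s columns.
Matching on u.uid = l.uid.
- uid=4: 1 matching l row(s), so 1 row(s) emitted.
- uid=5: 1 matching l row(s), so 1 row(s) emitted.
- uid=3: no l row matches, row kept with l columns NULL.
- uid=4: 1 matching l row(s), so 1 row(s) emitted.
After projecting and ordering:
l.uid | u.uid | u.uname
4 | 4 | Omar
4 | 4 | Vik
5 | 5 | Judy
NULL | 3 | Grace

(4, 4, Omar); (4, 4, Vik); (5, 5, Judy); (NULL, 3, Grace)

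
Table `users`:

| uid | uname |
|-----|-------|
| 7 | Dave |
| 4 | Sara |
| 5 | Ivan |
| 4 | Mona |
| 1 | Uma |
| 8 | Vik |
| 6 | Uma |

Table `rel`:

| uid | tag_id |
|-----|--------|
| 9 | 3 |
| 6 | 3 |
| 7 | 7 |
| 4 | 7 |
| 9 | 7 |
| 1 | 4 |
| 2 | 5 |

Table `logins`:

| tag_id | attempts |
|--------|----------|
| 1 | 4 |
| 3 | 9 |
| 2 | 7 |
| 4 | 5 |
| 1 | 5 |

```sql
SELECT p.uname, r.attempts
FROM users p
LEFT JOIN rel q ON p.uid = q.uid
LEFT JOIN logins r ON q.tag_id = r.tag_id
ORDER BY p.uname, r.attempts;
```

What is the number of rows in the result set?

7

Step 1 — p LEFT JOIN q on uid → 7 row(s).
Then LEFT JOIN `logins r` on tag_id: each of those 7 rows is kept; rows whose q.tag_id has no match in r get NULL for r's columns.
Result: 7 row(s).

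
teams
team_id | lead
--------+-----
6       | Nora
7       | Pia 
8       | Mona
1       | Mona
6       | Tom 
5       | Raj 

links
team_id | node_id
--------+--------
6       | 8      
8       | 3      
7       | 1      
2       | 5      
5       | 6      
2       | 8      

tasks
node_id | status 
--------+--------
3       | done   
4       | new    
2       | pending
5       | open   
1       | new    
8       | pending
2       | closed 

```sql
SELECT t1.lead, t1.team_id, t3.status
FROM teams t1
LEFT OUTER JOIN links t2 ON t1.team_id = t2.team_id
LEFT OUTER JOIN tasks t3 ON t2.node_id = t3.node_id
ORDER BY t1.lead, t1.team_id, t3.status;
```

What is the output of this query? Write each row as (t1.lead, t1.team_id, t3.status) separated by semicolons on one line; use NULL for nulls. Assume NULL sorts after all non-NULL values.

(Mona, 1, NULL); (Mona, 8, done); (Nora, 6, pending); (Pia, 7, new); (Raj, 5, NULL); (Tom, 6, pending)

Step 1 — t1 LEFT JOIN t2 on team_id → 6 row(s).
Then LEFT JOIN `tasks t3` on node_id: each of those 6 rows is kept; rows whose t2.node_id has no match in t3 get NULL for t3's columns.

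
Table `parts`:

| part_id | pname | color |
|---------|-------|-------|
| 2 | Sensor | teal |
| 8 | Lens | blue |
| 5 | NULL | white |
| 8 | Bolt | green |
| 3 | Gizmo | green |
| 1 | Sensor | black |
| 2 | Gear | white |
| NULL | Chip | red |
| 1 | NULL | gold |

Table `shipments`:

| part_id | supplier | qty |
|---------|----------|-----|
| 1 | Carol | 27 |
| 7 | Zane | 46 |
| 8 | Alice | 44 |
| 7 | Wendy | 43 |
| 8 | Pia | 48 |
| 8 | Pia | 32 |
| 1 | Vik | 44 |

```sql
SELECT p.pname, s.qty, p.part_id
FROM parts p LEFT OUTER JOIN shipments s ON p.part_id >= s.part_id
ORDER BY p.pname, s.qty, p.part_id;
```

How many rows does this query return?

27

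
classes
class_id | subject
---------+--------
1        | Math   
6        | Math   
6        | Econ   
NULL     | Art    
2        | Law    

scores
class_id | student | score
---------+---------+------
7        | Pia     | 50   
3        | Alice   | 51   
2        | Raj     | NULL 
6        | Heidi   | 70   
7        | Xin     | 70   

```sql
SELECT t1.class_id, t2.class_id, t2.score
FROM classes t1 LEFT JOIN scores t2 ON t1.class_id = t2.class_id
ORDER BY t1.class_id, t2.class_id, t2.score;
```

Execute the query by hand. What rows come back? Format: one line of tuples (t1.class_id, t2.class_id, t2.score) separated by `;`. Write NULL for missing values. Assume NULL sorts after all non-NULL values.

(1, NULL, NULL); (2, 2, NULL); (6, 6, 70); (6, 6, 70); (NULL, NULL, NULL)

LEFT JOIN keeps every row from `classes`; unmatched rows get NULL for `scores`'s columns.
Matching on t1.class_id = t2.class_id. A NULL in a compared column never satisfies the condition.
Matched pairs: 3; unmatched t1 rows kept: 2.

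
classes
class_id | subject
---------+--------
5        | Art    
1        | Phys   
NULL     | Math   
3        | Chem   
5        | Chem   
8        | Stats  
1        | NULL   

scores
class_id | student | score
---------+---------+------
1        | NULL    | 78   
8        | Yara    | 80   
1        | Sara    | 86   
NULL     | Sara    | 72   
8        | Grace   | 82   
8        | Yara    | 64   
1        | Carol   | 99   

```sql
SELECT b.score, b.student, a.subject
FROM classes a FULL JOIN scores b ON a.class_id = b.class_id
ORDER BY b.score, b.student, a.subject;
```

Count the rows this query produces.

FULL OUTER JOIN keeps every row from both sides; unmatched rows get NULL for the other side's columns.
Matching on a.class_id = b.class_id. A NULL in a compared column never satisfies the condition.
Matched pairs: 9; unmatched a rows kept: 4; unmatched b rows kept: 1.
Total: 9 matched + 5 padded = 14 rows.

14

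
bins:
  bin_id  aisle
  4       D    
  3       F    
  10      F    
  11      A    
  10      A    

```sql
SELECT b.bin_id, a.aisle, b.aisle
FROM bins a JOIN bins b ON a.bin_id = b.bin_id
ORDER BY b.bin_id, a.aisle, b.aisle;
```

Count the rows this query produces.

7

INNER JOIN keeps only pairs where the ON condition holds.
Matching on a.bin_id = b.bin_id.
- a row (bin_id=4): matches 1 b row(s) → 1 output row(s).
- a row (bin_id=3): matches 1 b row(s) → 1 output row(s).
- a row (bin_id=10): matches 2 b row(s) → 2 output row(s).
- a row (bin_id=11): matches 1 b row(s) → 1 output row(s).
- a row (bin_id=10): matches 2 b row(s) → 2 output row(s).
Total: 7 rows.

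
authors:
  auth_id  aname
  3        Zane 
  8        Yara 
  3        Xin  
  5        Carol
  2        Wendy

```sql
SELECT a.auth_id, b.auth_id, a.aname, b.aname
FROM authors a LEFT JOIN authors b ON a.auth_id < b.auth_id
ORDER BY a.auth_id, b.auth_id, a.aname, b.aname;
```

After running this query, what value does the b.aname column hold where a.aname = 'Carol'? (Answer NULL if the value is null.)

Yara

LEFT JOIN keeps every row from `authors a`; unmatched rows get NULL for `authors b`'s columns.
Matching on a.auth_id < b.auth_id.
Matched pairs: 9; unmatched a rows kept: 1.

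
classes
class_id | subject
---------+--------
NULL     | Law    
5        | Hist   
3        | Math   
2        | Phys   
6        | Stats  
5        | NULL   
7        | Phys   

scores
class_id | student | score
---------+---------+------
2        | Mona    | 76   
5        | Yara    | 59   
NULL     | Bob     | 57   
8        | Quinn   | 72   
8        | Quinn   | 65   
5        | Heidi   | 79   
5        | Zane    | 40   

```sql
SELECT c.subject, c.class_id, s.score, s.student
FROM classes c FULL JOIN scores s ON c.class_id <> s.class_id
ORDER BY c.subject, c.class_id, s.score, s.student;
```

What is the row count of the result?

FULL OUTER JOIN keeps every row from both sides; unmatched rows get NULL for the other side's columns.
Matching on c.class_id <> s.class_id. A NULL in a compared column never satisfies the condition.
- c[0] class_id=NULL → no match; kept with NULLs on the s side.
- c[1] class_id=5 → 3 match(es) in s → 3 row(s).
- c[2] class_id=3 → 6 match(es) in s → 6 row(s).
- c[3] class_id=2 → 5 match(es) in s → 5 row(s).
- c[4] class_id=6 → 6 match(es) in s → 6 row(s).
- c[5] class_id=5 → 3 match(es) in s → 3 row(s).
- c[6] class_id=7 → 6 match(es) in s → 6 row(s).
- 1 s row(s) had no c match → kept, c columns NULL.
Total: 29 matched + 2 padded = 31 rows.

31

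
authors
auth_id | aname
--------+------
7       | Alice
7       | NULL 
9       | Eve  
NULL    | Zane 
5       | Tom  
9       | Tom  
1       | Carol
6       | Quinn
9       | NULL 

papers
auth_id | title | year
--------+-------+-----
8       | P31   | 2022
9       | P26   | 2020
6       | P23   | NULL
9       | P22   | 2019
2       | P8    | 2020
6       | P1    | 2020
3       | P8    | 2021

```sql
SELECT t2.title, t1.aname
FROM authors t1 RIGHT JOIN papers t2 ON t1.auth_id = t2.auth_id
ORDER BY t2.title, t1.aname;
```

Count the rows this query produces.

11

RIGHT JOIN keeps every row from `papers`; unmatched rows get NULL for `authors`'s columns.
Matching on t1.auth_id = t2.auth_id. A NULL in a compared column never satisfies the condition.
- t1 row (auth_id=7): no match.
- t1 row (auth_id=7): no match.
- t1 row (auth_id=9): matches 2 t2 row(s) → 2 output row(s).
- t1 row (auth_id=NULL): no match.
- t1 row (auth_id=5): no match.
- t1 row (auth_id=9): matches 2 t2 row(s) → 2 output row(s).
- t1 row (auth_id=1): no match.
- t1 row (auth_id=6): matches 2 t2 row(s) → 2 output row(s).
- t1 row (auth_id=9): matches 2 t2 row(s) → 2 output row(s).
- plus 3 unmatched t2 row(s), each kept with NULL t1 columns.
Total: 8 matched + 3 padded = 11 rows.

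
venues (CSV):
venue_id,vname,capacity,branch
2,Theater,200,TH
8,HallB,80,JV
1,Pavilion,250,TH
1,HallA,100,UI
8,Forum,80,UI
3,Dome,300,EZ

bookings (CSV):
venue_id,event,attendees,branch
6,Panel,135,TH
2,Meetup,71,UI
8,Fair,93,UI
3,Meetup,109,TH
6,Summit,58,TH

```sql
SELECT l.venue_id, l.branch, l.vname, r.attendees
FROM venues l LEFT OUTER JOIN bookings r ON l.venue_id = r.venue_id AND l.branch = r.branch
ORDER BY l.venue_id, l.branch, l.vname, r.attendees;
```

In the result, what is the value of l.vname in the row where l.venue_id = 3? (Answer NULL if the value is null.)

Dome

LEFT JOIN keeps every row from `venues`; unmatched rows get NULL for `bookings`'s columns.
Matching on l.venue_id = r.venue_id AND l.branch = r.branch.
- venue_id=2, branch=TH: no r row matches, row kept with r columns NULL.
- venue_id=8, branch=JV: no r row matches, row kept with r columns NULL.
- venue_id=1, branch=TH: no r row matches, row kept with r columns NULL.
- venue_id=1, branch=UI: no r row matches, row kept with r columns NULL.
- venue_id=8, branch=UI: 1 matching r row(s), so 1 row(s) emitted.
- venue_id=3, branch=EZ: no r row matches, row kept with r columns NULL.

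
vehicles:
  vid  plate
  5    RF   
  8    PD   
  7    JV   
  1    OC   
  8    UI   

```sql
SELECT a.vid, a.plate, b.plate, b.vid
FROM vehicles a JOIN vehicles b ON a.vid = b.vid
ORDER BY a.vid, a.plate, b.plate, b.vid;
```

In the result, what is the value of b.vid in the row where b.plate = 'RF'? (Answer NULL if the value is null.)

INNER JOIN keeps only pairs where the ON condition holds.
Matching on a.vid = b.vid.
Matched pairs: 7.

5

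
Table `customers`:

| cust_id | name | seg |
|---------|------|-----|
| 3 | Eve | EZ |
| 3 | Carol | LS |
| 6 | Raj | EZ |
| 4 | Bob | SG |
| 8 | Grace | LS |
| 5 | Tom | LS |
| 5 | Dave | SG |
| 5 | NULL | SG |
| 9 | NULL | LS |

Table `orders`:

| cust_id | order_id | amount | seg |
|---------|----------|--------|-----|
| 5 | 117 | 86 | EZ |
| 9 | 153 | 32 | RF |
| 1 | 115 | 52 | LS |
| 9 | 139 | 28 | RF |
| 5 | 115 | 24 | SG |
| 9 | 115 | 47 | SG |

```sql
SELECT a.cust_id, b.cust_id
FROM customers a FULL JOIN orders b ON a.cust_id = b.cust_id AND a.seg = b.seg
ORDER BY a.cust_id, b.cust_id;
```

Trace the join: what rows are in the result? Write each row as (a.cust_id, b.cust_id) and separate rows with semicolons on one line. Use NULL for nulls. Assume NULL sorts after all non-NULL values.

(3, NULL); (3, NULL); (4, NULL); (5, 5); (5, 5); (5, NULL); (6, NULL); (8, NULL); (9, NULL); (NULL, 1); (NULL, 5); (NULL, 9); (NULL, 9); (NULL, 9)

FULL OUTER JOIN keeps every row from both sides; unmatched rows get NULL for the other side's columns.
Matching on a.cust_id = b.cust_id AND a.seg = b.seg.
- a (cust_id=3, seg=EZ) has no partner → padded with NULL.
- a (cust_id=3, seg=LS) has no partner → padded with NULL.
- a (cust_id=6, seg=EZ) has no partner → padded with NULL.
- a (cust_id=4, seg=SG) has no partner → padded with NULL.
- a (cust_id=8, seg=LS) has no partner → padded with NULL.
- a (cust_id=5, seg=LS) has no partner → padded with NULL.
- a (cust_id=5, seg=SG) pairs with 1 row(s) of b.
- a (cust_id=5, seg=SG) pairs with 1 row(s) of b.
- a (cust_id=9, seg=LS) has no partner → padded with NULL.
- 5 row(s) from b found no a partner → padded with NULL.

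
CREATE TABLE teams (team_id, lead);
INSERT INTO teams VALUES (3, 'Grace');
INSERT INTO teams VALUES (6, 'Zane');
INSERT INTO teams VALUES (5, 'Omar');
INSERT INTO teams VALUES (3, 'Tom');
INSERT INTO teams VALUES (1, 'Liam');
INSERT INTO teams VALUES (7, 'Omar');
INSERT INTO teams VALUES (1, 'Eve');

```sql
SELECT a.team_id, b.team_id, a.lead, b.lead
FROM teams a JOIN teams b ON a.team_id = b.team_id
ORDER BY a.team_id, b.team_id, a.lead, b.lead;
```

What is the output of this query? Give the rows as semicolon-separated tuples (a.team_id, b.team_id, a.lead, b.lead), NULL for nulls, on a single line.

INNER JOIN keeps only pairs where the ON condition holds.
Matching on a.team_id = b.team_id.
Matched pairs: 11.

(1, 1, Eve, Eve); (1, 1, Eve, Liam); (1, 1, Liam, Eve); (1, 1, Liam, Liam); (3, 3, Grace, Grace); (3, 3, Grace, Tom); (3, 3, Tom, Grace); (3, 3, Tom, Tom); (5, 5, Omar, Omar); (6, 6, Zane, Zane); (7, 7, Omar, Omar)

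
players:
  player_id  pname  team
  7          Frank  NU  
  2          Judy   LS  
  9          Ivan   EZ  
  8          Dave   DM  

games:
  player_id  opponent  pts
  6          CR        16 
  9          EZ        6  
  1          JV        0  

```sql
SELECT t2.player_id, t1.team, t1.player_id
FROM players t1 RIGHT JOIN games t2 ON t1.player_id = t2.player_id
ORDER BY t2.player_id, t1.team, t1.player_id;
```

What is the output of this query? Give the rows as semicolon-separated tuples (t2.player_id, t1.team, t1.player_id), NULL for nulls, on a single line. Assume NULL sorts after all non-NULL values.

RIGHT JOIN keeps every row from `games`; unmatched rows get NULL for `players`'s columns.
Matching on t1.player_id = t2.player_id.
- player_id=7: no matching t2 row.
- player_id=2: no matching t2 row.
- player_id=9: 1 matching t2 row(s), so 1 row(s) emitted.
- player_id=8: no matching t2 row.
- plus 2 unmatched t2 row(s), each kept with NULL t1 columns.
After projecting and ordering:
t2.player_id | t1.team | t1.player_id
1 | NULL | NULL
6 | NULL | NULL
9 | EZ | 9

(1, NULL, NULL); (6, NULL, NULL); (9, EZ, 9)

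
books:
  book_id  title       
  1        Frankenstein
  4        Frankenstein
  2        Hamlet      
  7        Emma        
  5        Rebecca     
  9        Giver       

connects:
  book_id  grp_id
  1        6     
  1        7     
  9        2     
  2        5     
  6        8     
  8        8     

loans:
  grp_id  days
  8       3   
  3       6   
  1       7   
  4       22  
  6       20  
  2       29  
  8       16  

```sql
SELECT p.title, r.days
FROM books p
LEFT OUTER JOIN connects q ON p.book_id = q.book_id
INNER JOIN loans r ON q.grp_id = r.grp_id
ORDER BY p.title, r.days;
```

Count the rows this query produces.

Joins associate left-to-right: books LEFT JOIN connects on book_id gives 7 intermediate row(s).
Then INNER JOIN `loans r` on grp_id: keep only rows whose q.grp_id appears in r.
Result: 2 row(s).

2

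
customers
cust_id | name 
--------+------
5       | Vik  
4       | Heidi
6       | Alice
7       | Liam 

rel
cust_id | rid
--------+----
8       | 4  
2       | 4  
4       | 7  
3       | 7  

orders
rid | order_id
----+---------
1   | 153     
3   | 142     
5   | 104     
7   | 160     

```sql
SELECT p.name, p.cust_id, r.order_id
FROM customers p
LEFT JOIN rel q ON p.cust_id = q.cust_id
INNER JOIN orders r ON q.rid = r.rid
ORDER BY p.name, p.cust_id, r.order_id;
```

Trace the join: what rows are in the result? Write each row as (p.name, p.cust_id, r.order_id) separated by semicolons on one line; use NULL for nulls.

(Heidi, 4, 160)

Evaluate left to right. First `customers p LEFT JOIN rel q` on cust_id: 4 row(s).
Then INNER JOIN `orders r` on rid: keep only rows whose q.rid appears in r.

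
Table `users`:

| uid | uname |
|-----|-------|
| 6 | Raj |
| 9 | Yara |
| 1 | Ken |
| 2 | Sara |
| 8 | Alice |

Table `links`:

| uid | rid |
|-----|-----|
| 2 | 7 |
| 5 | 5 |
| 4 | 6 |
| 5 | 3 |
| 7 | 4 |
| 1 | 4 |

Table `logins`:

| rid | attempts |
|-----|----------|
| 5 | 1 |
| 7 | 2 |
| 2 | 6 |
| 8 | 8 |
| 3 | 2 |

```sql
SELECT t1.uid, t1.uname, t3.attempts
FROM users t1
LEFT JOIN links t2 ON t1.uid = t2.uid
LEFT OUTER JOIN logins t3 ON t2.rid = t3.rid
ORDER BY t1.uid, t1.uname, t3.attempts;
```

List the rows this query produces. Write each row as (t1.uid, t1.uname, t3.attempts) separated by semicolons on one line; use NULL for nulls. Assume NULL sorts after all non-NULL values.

(1, Ken, NULL); (2, Sara, 2); (6, Raj, NULL); (8, Alice, NULL); (9, Yara, NULL)

Evaluate left to right. First `users t1 LEFT JOIN links t2` on uid: 5 row(s).
Then LEFT JOIN `logins t3` on rid: each of those 5 rows is kept; rows whose t2.rid has no match in t3 get NULL for t3's columns.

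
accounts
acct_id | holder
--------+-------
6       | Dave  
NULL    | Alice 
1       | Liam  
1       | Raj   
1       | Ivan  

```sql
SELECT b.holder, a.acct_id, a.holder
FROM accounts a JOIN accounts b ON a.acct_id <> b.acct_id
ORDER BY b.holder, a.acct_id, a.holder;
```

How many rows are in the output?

6

INNER JOIN keeps only pairs where the ON condition holds.
Matching on a.acct_id <> b.acct_id. A NULL in a compared column never satisfies the condition.
Matched pairs: 6.
Total: 6 rows.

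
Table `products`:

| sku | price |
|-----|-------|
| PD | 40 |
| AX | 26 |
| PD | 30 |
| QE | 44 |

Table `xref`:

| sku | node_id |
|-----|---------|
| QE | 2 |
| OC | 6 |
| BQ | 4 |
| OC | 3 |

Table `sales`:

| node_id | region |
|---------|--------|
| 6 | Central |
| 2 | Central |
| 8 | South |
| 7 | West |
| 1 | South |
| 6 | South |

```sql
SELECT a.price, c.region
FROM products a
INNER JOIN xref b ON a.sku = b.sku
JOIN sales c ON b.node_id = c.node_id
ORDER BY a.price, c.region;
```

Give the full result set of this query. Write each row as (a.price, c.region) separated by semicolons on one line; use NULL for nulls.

(44, Central)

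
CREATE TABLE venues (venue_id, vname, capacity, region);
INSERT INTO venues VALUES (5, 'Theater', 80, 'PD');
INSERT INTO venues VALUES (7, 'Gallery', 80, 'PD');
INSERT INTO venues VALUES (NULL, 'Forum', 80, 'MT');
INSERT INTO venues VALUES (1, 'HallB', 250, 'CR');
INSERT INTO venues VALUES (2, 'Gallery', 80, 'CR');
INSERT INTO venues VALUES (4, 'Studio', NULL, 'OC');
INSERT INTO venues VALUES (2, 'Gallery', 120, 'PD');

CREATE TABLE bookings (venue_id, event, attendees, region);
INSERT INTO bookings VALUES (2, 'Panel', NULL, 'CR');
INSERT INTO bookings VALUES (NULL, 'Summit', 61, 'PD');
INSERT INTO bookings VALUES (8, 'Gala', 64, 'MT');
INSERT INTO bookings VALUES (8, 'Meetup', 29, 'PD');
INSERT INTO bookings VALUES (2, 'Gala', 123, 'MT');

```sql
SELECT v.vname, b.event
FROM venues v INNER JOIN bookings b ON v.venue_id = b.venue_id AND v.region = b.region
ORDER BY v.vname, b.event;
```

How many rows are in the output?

1

INNER JOIN keeps only pairs where the ON condition holds.
Matching on v.venue_id = b.venue_id AND v.region = b.region. A NULL in a compared column never satisfies the condition.
- v row (venue_id=5, region=PD): no match → dropped.
- v row (venue_id=7, region=PD): no match → dropped.
- v row (venue_id=NULL, region=MT): no match → dropped.
- v row (venue_id=1, region=CR): no match → dropped.
- v row (venue_id=2, region=CR): matches 1 b row(s) → 1 output row(s).
- v row (venue_id=4, region=OC): no match → dropped.
- v row (venue_id=2, region=PD): no match → dropped.
Total: 1 rows.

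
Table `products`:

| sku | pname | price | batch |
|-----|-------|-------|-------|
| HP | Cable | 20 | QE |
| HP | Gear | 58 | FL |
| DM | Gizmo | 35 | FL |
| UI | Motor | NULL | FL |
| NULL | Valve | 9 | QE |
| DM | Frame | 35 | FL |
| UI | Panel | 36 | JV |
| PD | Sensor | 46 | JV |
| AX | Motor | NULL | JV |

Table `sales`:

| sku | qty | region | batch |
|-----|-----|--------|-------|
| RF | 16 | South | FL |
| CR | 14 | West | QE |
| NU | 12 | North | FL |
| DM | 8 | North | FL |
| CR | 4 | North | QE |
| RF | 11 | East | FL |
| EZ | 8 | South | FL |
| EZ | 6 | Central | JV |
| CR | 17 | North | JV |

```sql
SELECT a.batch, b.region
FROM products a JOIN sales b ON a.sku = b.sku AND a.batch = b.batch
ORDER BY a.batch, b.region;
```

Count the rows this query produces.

2

INNER JOIN keeps only pairs where the ON condition holds.
Matching on a.sku = b.sku AND a.batch = b.batch. A NULL in a compared column never satisfies the condition.
- a row (sku=HP, batch=QE): no match → dropped.
- a row (sku=HP, batch=FL): no match → dropped.
- a row (sku=DM, batch=FL): matches 1 b row(s) → 1 output row(s).
- a row (sku=UI, batch=FL): no match → dropped.
- a row (sku=NULL, batch=QE): no match → dropped.
- a row (sku=DM, batch=FL): matches 1 b row(s) → 1 output row(s).
- a row (sku=UI, batch=JV): no match → dropped.
- a row (sku=PD, batch=JV): no match → dropped.
- a row (sku=AX, batch=JV): no match → dropped.
Total: 2 rows.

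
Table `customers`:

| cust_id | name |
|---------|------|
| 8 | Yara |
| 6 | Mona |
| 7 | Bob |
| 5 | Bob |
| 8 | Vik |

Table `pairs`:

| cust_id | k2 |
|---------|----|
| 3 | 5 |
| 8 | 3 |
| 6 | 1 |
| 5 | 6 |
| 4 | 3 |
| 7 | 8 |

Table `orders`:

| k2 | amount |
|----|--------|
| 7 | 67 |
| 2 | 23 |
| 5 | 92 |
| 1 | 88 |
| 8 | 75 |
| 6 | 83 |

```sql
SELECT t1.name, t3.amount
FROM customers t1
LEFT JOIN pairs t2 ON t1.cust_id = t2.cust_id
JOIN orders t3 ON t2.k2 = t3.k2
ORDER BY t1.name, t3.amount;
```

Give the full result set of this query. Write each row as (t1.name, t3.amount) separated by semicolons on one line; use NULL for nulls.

Evaluate left to right. First `customers t1 LEFT JOIN pairs t2` on cust_id: 5 row(s).
Then INNER JOIN `orders t3` on k2: keep only rows whose t2.k2 appears in t3.

(Bob, 75); (Bob, 83); (Mona, 88)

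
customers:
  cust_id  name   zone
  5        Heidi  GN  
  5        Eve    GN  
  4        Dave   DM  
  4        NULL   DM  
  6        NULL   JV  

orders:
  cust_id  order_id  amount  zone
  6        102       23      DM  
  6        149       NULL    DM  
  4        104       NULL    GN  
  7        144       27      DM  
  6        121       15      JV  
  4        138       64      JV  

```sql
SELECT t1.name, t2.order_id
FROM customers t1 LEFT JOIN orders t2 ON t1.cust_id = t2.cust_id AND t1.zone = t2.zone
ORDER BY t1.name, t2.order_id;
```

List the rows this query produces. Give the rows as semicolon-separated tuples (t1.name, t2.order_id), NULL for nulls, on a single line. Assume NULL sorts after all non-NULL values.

LEFT JOIN keeps every row from `customers`; unmatched rows get NULL for `orders`'s columns.
Matching on t1.cust_id = t2.cust_id AND t1.zone = t2.zone.
Matched pairs: 1; unmatched t1 rows kept: 4.

(Dave, NULL); (Eve, NULL); (Heidi, NULL); (NULL, 121); (NULL, NULL)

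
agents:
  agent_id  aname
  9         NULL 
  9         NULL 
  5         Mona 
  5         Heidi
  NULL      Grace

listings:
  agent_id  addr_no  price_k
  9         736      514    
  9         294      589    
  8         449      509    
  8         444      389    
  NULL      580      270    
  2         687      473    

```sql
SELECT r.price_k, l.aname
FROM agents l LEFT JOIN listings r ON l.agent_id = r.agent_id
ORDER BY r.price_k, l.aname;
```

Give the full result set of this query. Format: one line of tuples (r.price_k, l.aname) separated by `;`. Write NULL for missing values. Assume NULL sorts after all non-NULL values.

(514, NULL); (514, NULL); (589, NULL); (589, NULL); (NULL, Grace); (NULL, Heidi); (NULL, Mona)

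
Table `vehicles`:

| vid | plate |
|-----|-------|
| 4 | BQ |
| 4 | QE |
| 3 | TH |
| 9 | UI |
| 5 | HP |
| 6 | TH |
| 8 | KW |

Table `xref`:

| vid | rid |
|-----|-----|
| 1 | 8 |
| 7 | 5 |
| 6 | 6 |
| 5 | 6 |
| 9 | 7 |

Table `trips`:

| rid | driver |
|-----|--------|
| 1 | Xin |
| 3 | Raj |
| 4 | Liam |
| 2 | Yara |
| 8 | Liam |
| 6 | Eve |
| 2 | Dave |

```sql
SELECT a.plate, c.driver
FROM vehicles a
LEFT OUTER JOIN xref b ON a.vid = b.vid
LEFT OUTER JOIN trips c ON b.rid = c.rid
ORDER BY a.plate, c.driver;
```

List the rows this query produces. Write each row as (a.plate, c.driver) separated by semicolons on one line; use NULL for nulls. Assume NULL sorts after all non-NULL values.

(BQ, NULL); (HP, Eve); (KW, NULL); (QE, NULL); (TH, Eve); (TH, NULL); (UI, NULL)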